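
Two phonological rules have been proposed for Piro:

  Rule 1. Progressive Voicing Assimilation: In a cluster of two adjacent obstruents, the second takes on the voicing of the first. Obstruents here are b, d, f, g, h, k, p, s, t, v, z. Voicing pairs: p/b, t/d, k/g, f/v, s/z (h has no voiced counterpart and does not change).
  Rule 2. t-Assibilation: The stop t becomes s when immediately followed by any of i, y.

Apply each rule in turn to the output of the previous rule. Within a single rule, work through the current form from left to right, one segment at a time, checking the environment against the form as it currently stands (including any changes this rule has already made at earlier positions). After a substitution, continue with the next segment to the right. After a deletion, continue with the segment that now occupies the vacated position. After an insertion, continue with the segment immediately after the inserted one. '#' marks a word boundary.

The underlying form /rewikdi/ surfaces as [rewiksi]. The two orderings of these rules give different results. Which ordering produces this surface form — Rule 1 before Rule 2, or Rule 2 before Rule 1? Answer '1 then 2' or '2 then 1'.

1 then 2

Order 1 then 2:
  1 Progressive Voicing Assimilation: [rewikdi] → [rewikti]
  2 t-Assibilation: [rewikti] → [rewiksi]
  result: [rewiksi]
Order 2 then 1:
  2 t-Assibilation: no change — [rewikdi]
  1 Progressive Voicing Assimilation: [rewikdi] → [rewikti]
  result: [rewikti]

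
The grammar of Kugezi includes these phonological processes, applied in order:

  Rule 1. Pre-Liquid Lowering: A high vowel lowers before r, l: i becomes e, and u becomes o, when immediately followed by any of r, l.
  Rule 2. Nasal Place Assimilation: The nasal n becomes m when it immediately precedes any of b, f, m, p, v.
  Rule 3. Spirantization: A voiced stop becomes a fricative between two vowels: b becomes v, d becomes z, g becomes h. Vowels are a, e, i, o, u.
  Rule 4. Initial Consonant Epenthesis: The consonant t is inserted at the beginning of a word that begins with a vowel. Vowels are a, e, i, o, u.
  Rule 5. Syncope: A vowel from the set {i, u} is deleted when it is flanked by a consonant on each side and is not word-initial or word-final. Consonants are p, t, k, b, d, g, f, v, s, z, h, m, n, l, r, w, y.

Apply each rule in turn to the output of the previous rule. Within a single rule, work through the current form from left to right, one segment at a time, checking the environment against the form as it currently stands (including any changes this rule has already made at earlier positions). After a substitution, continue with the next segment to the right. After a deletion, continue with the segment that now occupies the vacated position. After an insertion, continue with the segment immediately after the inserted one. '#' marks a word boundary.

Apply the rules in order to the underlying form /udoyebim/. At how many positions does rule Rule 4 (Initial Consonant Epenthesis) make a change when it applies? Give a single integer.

Rule 1 Pre-Liquid Lowering: no change — [udoyebim]
Rule 2 Nasal Place Assimilation: no change — [udoyebim]
Rule 3 Spirantization: [udoyebim] → [uzoyevim]
Rule 4 Initial Consonant Epenthesis: [uzoyevim] → [tuzoyevim]
Rule 5 Syncope: [tuzoyevim] → [tzoyevm]
Rule Rule 4 changed 1 position(s).

1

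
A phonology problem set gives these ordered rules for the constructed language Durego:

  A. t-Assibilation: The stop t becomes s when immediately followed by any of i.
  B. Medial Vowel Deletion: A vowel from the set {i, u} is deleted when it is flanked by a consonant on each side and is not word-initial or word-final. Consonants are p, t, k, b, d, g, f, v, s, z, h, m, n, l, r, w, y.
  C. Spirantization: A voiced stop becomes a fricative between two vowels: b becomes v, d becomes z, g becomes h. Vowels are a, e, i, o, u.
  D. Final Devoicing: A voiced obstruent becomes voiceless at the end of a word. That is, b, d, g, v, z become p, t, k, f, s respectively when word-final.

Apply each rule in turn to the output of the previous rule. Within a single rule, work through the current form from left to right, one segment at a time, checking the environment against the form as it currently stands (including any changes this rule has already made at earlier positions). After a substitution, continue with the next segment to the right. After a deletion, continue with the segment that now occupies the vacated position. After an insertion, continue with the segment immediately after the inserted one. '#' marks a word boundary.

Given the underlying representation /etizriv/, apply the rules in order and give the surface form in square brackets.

[eszrf]

A t-Assibilation: [etizriv] → [esizriv]
B Medial Vowel Deletion: [esizriv] → [eszrv]
C Spirantization: no change — [eszrv]
D Final Devoicing: [eszrv] → [eszrf]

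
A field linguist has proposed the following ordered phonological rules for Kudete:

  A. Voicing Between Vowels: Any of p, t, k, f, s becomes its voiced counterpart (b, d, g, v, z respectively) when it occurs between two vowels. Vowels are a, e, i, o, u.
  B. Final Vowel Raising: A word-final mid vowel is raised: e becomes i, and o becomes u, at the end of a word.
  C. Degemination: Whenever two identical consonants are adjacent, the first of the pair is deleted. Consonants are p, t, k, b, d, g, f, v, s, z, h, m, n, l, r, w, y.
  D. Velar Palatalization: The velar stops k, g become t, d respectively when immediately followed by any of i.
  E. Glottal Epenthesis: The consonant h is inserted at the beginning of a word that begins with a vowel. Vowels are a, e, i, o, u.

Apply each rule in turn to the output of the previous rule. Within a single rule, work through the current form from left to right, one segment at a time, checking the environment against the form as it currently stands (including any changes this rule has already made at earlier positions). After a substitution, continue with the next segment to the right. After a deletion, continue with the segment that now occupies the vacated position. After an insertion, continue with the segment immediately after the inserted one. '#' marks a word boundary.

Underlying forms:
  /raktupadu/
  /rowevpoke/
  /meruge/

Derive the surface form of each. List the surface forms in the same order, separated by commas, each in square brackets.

/raktupadu/:
  A Voicing Between Vowels: [raktupadu] → [raktubadu]
  B Final Vowel Raising: no change — [raktubadu]
  C Degemination: no change — [raktubadu]
  D Velar Palatalization: no change — [raktubadu]
  E Glottal Epenthesis: no change — [raktubadu]
/rowevpoke/:
  A Voicing Between Vowels: [rowevpoke] → [rowevpoge]
  B Final Vowel Raising: [rowevpoge] → [rowevpogi]
  C Degemination: no change — [rowevpogi]
  D Velar Palatalization: [rowevpogi] → [rowevpodi]
  E Glottal Epenthesis: no change — [rowevpodi]
/meruge/:
  A Voicing Between Vowels: no change — [meruge]
  B Final Vowel Raising: [meruge] → [merugi]
  C Degemination: no change — [merugi]
  D Velar Palatalization: [merugi] → [merudi]
  E Glottal Epenthesis: no change — [merudi]

[raktubadu], [rowevpodi], [merudi]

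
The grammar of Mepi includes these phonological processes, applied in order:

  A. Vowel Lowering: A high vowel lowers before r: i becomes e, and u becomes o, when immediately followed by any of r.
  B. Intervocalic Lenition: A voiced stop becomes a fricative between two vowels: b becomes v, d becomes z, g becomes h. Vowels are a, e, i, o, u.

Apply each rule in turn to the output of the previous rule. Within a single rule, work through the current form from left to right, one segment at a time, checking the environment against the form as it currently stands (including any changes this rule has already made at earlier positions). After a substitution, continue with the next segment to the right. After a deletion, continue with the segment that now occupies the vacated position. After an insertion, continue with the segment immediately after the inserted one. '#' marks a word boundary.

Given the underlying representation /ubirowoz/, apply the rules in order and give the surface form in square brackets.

[uverowoz]

A Vowel Lowering: [ubirowoz] → [uberowoz]
B Intervocalic Lenition: [uberowoz] → [uverowoz]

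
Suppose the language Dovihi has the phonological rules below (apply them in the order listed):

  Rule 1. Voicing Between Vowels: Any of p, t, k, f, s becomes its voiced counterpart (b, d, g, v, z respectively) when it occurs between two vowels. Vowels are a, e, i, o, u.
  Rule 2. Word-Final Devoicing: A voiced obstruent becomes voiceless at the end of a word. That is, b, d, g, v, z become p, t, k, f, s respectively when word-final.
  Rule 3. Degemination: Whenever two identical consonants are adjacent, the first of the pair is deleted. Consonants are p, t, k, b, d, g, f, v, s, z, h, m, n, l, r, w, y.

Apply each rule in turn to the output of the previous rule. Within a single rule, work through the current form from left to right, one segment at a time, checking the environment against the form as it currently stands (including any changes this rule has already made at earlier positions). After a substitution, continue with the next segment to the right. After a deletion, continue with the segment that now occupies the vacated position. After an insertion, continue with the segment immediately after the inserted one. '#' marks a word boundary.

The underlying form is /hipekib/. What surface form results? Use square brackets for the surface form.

Rule 1 Voicing Between Vowels: [hipekib] → [hibegib]
Rule 2 Word-Final Devoicing: [hibegib] → [hibegip]
Rule 3 Degemination: no change — [hibegip]

[hibegip]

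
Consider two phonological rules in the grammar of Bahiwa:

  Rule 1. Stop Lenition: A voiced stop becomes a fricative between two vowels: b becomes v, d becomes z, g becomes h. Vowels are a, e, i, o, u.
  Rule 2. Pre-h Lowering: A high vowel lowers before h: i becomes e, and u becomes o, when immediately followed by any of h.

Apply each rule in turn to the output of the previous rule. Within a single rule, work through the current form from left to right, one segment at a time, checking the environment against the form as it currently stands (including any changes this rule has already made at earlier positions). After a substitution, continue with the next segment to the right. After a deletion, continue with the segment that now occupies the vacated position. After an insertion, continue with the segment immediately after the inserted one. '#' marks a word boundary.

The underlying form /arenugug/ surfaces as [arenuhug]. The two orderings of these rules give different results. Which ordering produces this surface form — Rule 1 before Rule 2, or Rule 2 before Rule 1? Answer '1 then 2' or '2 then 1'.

2 then 1

Order 1 then 2:
  1 Stop Lenition: [arenugug] → [arenuhug]
  2 Pre-h Lowering: [arenuhug] → [arenohug]
  result: [arenohug]
Order 2 then 1:
  2 Pre-h Lowering: no change — [arenugug]
  1 Stop Lenition: [arenugug] → [arenuhug]
  result: [arenuhug]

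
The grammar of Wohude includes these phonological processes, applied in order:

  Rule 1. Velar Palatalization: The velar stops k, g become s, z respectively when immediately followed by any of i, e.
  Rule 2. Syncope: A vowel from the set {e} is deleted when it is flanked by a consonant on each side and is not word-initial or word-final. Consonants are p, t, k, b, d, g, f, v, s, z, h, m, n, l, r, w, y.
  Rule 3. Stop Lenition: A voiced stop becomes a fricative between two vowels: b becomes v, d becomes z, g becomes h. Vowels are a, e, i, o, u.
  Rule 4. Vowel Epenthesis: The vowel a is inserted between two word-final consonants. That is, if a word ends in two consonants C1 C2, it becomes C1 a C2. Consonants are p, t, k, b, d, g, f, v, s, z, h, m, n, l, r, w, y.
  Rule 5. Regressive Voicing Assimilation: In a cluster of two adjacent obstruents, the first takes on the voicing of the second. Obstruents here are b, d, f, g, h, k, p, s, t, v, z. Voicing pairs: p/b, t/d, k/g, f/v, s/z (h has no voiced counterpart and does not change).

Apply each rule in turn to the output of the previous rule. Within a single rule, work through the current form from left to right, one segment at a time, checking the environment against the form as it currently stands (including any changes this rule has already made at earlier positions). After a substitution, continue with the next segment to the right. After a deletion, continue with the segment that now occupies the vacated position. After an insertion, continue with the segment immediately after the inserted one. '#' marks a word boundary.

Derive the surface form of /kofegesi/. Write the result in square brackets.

[kovssi]

Rule 1 Velar Palatalization: [kofegesi] → [kofezesi]
Rule 2 Syncope: [kofezesi] → [kofzsi]
Rule 3 Stop Lenition: no change — [kofzsi]
Rule 4 Vowel Epenthesis: no change — [kofzsi]
Rule 5 Regressive Voicing Assimilation: [kofzsi] → [kovssi]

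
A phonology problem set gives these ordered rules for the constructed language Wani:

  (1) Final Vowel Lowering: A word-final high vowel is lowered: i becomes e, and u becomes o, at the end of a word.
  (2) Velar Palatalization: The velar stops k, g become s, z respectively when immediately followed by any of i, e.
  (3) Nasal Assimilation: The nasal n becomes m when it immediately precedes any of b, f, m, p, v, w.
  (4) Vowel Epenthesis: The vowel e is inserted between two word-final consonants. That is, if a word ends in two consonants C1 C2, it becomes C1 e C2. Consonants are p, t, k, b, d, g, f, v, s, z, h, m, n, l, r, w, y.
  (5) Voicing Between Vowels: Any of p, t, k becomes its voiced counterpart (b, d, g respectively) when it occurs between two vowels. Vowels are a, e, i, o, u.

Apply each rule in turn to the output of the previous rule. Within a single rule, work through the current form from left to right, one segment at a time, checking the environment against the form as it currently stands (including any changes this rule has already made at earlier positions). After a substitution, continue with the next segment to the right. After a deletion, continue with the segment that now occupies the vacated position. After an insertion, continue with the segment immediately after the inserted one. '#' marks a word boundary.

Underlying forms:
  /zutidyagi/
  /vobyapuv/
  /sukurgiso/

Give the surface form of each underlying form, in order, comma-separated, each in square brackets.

[zudidyaze], [vobyabuv], [sugurziso]

/zutidyagi/:
  (1) Final Vowel Lowering: [zutidyagi] → [zutidyage]
  (2) Velar Palatalization: [zutidyage] → [zutidyaze]
  (3) Nasal Assimilation: no change — [zutidyaze]
  (4) Vowel Epenthesis: no change — [zutidyaze]
  (5) Voicing Between Vowels: [zutidyaze] → [zudidyaze]
/vobyapuv/:
  (1) Final Vowel Lowering: no change — [vobyapuv]
  (2) Velar Palatalization: no change — [vobyapuv]
  (3) Nasal Assimilation: no change — [vobyapuv]
  (4) Vowel Epenthesis: no change — [vobyapuv]
  (5) Voicing Between Vowels: [vobyapuv] → [vobyabuv]
/sukurgiso/:
  (1) Final Vowel Lowering: no change — [sukurgiso]
  (2) Velar Palatalization: [sukurgiso] → [sukurziso]
  (3) Nasal Assimilation: no change — [sukurziso]
  (4) Vowel Epenthesis: no change — [sukurziso]
  (5) Voicing Between Vowels: [sukurziso] → [sugurziso]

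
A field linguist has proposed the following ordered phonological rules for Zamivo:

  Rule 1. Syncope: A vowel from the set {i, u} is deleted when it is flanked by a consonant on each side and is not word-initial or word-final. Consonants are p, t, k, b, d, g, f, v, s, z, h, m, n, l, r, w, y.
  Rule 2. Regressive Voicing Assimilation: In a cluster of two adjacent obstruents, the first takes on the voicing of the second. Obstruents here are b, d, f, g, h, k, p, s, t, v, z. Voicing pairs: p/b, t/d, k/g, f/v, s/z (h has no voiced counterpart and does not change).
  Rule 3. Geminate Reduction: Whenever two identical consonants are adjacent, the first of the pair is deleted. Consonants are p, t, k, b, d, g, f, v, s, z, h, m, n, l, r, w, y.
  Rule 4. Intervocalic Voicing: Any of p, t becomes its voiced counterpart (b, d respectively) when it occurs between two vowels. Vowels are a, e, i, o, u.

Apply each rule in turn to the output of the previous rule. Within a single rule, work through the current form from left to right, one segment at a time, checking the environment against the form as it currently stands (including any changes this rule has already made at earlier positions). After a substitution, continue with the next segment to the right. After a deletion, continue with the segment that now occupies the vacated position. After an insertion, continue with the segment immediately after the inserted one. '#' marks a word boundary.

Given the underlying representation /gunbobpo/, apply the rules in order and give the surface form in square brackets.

[gnbobo]

Rule 1 Syncope: [gunbobpo] → [gnbobpo]
Rule 2 Regressive Voicing Assimilation: [gnbobpo] → [gnboppo]
Rule 3 Geminate Reduction: [gnboppo] → [gnbopo]
Rule 4 Intervocalic Voicing: [gnbopo] → [gnbobo]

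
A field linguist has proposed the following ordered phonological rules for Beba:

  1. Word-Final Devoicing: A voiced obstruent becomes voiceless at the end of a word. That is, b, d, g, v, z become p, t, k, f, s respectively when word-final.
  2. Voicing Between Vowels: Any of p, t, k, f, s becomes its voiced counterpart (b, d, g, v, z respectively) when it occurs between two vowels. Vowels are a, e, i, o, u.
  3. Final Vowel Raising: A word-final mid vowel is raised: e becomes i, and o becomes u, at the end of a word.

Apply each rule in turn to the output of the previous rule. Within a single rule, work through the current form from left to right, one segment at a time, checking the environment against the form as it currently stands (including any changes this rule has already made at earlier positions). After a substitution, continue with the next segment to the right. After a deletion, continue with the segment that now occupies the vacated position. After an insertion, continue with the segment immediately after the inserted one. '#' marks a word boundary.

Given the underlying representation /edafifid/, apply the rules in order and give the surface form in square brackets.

1 Word-Final Devoicing: [edafifid] → [edafifit]
2 Voicing Between Vowels: [edafifit] → [edavivit]
3 Final Vowel Raising: no change — [edavivit]

[edavivit]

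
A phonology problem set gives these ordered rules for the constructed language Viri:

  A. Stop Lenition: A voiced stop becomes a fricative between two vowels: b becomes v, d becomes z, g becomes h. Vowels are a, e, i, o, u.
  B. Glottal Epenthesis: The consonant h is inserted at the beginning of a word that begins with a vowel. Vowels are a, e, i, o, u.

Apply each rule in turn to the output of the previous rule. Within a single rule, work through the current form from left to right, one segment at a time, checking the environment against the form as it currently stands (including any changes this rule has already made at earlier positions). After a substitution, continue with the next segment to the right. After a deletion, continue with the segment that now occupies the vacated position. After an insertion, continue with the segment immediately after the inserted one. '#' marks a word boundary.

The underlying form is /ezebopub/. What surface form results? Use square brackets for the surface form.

A Stop Lenition: [ezebopub] → [ezevopub]
B Glottal Epenthesis: [ezevopub] → [hezevopub]

[hezevopub]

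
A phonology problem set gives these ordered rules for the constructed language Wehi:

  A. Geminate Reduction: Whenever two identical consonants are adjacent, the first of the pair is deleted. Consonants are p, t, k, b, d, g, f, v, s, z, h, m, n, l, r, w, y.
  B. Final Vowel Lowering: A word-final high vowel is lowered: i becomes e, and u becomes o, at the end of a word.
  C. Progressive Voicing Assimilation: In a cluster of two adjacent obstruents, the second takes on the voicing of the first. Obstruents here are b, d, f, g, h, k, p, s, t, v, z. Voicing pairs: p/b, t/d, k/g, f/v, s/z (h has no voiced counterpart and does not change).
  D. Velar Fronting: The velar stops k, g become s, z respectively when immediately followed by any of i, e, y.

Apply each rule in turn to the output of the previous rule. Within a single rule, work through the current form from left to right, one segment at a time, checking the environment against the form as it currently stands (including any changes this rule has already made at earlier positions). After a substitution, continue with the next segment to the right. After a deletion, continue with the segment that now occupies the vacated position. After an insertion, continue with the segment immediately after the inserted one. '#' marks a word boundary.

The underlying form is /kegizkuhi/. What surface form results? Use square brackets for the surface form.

A Geminate Reduction: no change — [kegizkuhi]
B Final Vowel Lowering: [kegizkuhi] → [kegizkuhe]
C Progressive Voicing Assimilation: [kegizkuhe] → [kegizguhe]
D Velar Fronting: [kegizguhe] → [sezizguhe]

[sezizguhe]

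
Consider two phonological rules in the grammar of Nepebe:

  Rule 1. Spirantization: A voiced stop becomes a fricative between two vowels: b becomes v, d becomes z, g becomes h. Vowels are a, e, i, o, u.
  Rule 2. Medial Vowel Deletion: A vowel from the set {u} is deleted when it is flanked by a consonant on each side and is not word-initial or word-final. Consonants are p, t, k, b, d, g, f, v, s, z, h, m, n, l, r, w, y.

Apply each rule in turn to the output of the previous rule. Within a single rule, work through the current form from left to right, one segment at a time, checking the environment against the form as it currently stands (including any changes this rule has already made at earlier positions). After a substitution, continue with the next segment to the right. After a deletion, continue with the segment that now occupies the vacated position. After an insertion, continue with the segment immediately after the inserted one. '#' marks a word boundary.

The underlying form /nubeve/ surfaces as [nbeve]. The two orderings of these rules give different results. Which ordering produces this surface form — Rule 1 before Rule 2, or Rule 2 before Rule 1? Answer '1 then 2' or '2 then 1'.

2 then 1

Order 1 then 2:
  1 Spirantization: [nubeve] → [nuveve]
  2 Medial Vowel Deletion: [nuveve] → [nveve]
  result: [nveve]
Order 2 then 1:
  2 Medial Vowel Deletion: [nubeve] → [nbeve]
  1 Spirantization: no change — [nbeve]
  result: [nbeve]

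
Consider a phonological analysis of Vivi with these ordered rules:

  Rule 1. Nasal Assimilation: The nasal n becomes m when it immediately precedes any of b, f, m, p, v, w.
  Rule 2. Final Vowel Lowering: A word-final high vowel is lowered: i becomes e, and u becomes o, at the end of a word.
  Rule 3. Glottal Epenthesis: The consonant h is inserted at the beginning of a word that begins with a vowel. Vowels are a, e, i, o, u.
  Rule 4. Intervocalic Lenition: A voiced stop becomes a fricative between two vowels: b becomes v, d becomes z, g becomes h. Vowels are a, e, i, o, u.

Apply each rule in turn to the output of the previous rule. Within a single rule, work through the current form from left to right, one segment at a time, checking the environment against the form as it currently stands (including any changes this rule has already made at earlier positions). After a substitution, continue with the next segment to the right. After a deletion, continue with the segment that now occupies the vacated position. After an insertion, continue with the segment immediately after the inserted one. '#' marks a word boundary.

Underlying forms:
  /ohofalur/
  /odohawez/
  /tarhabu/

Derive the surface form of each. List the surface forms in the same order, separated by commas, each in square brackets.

[hohofalur], [hozohawez], [tarhavo]

/ohofalur/:
  Rule 1 Nasal Assimilation: no change — [ohofalur]
  Rule 2 Final Vowel Lowering: no change — [ohofalur]
  Rule 3 Glottal Epenthesis: [ohofalur] → [hohofalur]
  Rule 4 Intervocalic Lenition: no change — [hohofalur]
/odohawez/:
  Rule 1 Nasal Assimilation: no change — [odohawez]
  Rule 2 Final Vowel Lowering: no change — [odohawez]
  Rule 3 Glottal Epenthesis: [odohawez] → [hodohawez]
  Rule 4 Intervocalic Lenition: [hodohawez] → [hozohawez]
/tarhabu/:
  Rule 1 Nasal Assimilation: no change — [tarhabu]
  Rule 2 Final Vowel Lowering: [tarhabu] → [tarhabo]
  Rule 3 Glottal Epenthesis: no change — [tarhabo]
  Rule 4 Intervocalic Lenition: [tarhabo] → [tarhavo]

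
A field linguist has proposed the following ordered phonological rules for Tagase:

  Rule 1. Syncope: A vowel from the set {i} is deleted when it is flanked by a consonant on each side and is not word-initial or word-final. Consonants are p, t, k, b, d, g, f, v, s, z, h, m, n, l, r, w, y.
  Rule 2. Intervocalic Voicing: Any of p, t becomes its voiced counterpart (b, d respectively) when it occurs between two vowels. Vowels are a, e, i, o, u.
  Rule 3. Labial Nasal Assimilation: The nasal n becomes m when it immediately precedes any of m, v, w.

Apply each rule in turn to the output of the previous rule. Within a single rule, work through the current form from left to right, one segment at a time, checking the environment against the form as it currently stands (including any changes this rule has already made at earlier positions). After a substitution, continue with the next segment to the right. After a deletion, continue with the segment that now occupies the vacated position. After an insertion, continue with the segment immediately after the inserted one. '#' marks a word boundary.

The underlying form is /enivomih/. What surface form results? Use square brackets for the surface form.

[emvomh]

Rule 1 Syncope: [enivomih] → [envomh]
Rule 2 Intervocalic Voicing: no change — [envomh]
Rule 3 Labial Nasal Assimilation: [envomh] → [emvomh]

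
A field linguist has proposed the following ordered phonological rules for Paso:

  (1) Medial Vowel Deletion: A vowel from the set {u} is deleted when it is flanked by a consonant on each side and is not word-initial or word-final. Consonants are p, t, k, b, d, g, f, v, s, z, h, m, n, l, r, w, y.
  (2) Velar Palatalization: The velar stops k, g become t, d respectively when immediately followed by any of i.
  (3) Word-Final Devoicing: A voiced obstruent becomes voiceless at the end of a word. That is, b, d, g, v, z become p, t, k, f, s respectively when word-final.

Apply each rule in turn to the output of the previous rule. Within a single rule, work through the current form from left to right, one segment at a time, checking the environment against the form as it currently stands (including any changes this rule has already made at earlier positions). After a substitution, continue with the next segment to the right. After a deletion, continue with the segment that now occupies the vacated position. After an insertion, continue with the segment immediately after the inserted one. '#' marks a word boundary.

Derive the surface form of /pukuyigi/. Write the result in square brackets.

[pkyidi]

(1) Medial Vowel Deletion: [pukuyigi] → [pkyigi]
(2) Velar Palatalization: [pkyigi] → [pkyidi]
(3) Word-Final Devoicing: no change — [pkyidi]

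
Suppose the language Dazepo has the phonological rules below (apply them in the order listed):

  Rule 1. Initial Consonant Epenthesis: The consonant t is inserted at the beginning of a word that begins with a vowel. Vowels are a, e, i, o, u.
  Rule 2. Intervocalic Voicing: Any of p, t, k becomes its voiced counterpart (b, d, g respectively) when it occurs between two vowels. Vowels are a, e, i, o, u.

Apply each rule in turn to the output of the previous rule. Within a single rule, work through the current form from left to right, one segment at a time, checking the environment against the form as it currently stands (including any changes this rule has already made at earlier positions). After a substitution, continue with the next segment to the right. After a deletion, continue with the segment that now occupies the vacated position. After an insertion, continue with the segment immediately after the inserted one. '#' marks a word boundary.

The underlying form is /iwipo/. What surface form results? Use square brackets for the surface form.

[tiwibo]

Rule 1 Initial Consonant Epenthesis: [iwipo] → [tiwipo]
Rule 2 Intervocalic Voicing: [tiwipo] → [tiwibo]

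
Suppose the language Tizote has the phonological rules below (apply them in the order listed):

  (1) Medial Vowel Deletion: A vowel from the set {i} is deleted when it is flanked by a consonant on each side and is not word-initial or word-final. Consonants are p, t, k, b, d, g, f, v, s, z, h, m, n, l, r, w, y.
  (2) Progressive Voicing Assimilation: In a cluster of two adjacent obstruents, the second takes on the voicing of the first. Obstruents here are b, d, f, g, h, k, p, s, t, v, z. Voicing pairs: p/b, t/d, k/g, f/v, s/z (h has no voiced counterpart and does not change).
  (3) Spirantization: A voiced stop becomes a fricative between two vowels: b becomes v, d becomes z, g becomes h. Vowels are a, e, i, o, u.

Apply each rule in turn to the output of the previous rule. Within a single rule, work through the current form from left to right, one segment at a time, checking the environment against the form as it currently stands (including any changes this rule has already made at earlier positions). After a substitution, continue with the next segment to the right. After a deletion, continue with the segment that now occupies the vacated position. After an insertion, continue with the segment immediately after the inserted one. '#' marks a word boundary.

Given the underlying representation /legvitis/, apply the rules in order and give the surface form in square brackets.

[legvdz]

(1) Medial Vowel Deletion: [legvitis] → [legvts]
(2) Progressive Voicing Assimilation: [legvts] → [legvdz]
(3) Spirantization: no change — [legvdz]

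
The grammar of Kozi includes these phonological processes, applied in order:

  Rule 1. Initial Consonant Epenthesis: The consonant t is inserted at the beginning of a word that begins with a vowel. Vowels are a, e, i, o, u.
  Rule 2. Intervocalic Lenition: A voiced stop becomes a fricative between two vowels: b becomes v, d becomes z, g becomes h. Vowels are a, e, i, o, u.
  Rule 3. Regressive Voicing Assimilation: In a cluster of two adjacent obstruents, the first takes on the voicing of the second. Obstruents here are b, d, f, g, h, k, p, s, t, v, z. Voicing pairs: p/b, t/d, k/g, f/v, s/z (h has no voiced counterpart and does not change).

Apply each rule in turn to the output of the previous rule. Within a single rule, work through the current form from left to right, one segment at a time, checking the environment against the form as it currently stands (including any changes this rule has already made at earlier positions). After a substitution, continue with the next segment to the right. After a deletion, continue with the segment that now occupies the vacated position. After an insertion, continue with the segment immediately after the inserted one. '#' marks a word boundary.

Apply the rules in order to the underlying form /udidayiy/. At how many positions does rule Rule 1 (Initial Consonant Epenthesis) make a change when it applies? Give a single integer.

1

Rule 1 Initial Consonant Epenthesis: [udidayiy] → [tudidayiy]
Rule 2 Intervocalic Lenition: [tudidayiy] → [tuzizayiy]
Rule 3 Regressive Voicing Assimilation: no change — [tuzizayiy]
Rule Rule 1 changed 1 position(s).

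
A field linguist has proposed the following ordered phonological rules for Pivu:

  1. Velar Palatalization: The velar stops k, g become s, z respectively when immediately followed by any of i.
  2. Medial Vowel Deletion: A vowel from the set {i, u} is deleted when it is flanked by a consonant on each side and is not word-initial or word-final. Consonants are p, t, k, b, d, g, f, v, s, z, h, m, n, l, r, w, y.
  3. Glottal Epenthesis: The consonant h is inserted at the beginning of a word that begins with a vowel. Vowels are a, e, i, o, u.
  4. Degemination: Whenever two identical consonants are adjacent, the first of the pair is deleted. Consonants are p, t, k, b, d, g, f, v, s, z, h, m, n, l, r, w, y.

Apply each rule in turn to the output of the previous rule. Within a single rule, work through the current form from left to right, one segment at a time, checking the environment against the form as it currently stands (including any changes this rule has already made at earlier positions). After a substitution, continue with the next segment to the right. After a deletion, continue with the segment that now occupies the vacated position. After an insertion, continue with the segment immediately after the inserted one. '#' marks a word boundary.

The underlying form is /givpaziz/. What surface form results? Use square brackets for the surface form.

1 Velar Palatalization: [givpaziz] → [zivpaziz]
2 Medial Vowel Deletion: [zivpaziz] → [zvpazz]
3 Glottal Epenthesis: no change — [zvpazz]
4 Degemination: [zvpazz] → [zvpaz]

[zvpaz]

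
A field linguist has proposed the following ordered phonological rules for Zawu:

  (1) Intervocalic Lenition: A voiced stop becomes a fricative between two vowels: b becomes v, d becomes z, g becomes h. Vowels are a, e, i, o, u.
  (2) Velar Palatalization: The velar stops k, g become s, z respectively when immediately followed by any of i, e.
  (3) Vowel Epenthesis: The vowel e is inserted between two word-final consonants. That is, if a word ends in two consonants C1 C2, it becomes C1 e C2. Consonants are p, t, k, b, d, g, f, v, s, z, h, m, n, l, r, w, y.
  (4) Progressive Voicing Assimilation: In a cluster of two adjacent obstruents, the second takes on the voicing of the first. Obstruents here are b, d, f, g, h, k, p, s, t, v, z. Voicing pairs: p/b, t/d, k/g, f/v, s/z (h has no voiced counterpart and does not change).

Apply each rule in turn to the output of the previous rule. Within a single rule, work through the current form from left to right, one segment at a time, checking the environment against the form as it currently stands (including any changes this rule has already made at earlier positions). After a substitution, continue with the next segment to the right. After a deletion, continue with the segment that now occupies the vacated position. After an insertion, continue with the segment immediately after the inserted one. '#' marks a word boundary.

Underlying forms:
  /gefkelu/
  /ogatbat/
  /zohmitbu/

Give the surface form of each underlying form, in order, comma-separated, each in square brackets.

/gefkelu/:
  (1) Intervocalic Lenition: no change — [gefkelu]
  (2) Velar Palatalization: [gefkelu] → [zefselu]
  (3) Vowel Epenthesis: no change — [zefselu]
  (4) Progressive Voicing Assimilation: no change — [zefselu]
/ogatbat/:
  (1) Intervocalic Lenition: [ogatbat] → [ohatbat]
  (2) Velar Palatalization: no change — [ohatbat]
  (3) Vowel Epenthesis: no change — [ohatbat]
  (4) Progressive Voicing Assimilation: [ohatbat] → [ohatpat]
/zohmitbu/:
  (1) Intervocalic Lenition: no change — [zohmitbu]
  (2) Velar Palatalization: no change — [zohmitbu]
  (3) Vowel Epenthesis: no change — [zohmitbu]
  (4) Progressive Voicing Assimilation: [zohmitbu] → [zohmitpu]

[zefselu], [ohatpat], [zohmitpu]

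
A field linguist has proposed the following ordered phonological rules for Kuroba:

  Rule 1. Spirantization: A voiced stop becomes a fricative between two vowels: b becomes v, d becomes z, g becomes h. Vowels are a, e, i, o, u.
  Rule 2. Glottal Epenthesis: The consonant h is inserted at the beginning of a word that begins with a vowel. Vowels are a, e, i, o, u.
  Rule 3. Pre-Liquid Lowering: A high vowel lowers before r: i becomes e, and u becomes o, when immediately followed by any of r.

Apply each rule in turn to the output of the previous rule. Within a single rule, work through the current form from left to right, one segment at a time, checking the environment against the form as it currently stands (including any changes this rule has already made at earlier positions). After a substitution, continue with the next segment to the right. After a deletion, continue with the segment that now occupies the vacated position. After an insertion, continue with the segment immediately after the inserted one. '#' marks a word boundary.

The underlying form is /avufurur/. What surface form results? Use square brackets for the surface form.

[havuforor]

Rule 1 Spirantization: no change — [avufurur]
Rule 2 Glottal Epenthesis: [avufurur] → [havufurur]
Rule 3 Pre-Liquid Lowering: [havufurur] → [havuforor]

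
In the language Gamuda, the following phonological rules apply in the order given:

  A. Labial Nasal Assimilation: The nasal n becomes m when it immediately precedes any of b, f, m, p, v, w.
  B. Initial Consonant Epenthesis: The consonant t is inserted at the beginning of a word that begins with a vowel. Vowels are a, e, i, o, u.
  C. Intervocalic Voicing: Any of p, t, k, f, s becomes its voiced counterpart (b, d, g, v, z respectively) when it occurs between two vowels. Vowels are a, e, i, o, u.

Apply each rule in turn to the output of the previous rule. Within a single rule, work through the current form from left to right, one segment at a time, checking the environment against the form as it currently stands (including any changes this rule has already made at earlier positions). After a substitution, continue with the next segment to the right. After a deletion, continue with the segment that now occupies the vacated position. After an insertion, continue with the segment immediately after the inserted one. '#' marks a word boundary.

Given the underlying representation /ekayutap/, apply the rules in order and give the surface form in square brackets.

[tegayudap]

A Labial Nasal Assimilation: no change — [ekayutap]
B Initial Consonant Epenthesis: [ekayutap] → [tekayutap]
C Intervocalic Voicing: [tekayutap] → [tegayudap]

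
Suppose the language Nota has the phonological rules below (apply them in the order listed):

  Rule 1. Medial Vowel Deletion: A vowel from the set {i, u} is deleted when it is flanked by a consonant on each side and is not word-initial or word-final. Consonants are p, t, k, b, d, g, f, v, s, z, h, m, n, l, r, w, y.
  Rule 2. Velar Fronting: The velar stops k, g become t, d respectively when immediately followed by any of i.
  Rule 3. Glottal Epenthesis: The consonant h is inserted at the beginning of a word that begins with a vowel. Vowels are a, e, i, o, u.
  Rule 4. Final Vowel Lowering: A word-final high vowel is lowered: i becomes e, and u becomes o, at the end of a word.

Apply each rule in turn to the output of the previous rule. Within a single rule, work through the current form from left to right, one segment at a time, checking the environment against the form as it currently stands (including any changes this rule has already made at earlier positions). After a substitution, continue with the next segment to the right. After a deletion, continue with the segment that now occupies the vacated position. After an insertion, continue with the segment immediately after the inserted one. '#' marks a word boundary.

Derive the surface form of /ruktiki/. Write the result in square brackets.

Rule 1 Medial Vowel Deletion: [ruktiki] → [rktki]
Rule 2 Velar Fronting: [rktki] → [rktti]
Rule 3 Glottal Epenthesis: no change — [rktti]
Rule 4 Final Vowel Lowering: [rktti] → [rktte]

[rktte]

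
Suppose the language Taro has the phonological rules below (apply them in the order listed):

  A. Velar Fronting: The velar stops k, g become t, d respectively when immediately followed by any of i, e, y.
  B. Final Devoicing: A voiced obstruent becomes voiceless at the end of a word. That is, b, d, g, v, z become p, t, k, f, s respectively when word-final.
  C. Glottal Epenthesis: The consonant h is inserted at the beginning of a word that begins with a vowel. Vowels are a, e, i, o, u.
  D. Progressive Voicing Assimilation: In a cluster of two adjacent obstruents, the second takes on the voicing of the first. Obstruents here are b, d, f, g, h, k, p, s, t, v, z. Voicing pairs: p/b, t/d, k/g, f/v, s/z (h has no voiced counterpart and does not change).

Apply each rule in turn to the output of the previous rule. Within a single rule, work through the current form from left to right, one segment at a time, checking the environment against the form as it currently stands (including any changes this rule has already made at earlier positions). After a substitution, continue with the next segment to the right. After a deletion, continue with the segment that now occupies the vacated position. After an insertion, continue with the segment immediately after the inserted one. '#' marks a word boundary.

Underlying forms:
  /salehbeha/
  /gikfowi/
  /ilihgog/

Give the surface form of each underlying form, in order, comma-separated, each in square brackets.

[salehpeha], [dikfowi], [hilihkok]

/salehbeha/:
  A Velar Fronting: no change — [salehbeha]
  B Final Devoicing: no change — [salehbeha]
  C Glottal Epenthesis: no change — [salehbeha]
  D Progressive Voicing Assimilation: [salehbeha] → [salehpeha]
/gikfowi/:
  A Velar Fronting: [gikfowi] → [dikfowi]
  B Final Devoicing: no change — [dikfowi]
  C Glottal Epenthesis: no change — [dikfowi]
  D Progressive Voicing Assimilation: no change — [dikfowi]
/ilihgog/:
  A Velar Fronting: no change — [ilihgog]
  B Final Devoicing: [ilihgog] → [ilihgok]
  C Glottal Epenthesis: [ilihgok] → [hilihgok]
  D Progressive Voicing Assimilation: [hilihgok] → [hilihkok]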